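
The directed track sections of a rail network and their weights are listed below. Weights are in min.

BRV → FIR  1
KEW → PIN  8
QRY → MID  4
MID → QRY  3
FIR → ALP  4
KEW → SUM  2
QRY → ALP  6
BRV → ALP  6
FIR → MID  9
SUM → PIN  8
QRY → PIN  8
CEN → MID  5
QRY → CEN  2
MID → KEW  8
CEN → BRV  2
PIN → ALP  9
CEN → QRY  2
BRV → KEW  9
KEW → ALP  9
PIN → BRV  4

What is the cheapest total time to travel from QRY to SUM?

14 min

Candidate routes:
QRY → CEN → MID → KEW → SUM: 2+5+8+2 = 17
QRY → CEN → BRV → KEW → SUM: 2+2+9+2 = 15
QRY → MID → KEW → SUM: 4+8+2 = 14
Cheapest is QRY → MID → KEW → SUM at 14 min.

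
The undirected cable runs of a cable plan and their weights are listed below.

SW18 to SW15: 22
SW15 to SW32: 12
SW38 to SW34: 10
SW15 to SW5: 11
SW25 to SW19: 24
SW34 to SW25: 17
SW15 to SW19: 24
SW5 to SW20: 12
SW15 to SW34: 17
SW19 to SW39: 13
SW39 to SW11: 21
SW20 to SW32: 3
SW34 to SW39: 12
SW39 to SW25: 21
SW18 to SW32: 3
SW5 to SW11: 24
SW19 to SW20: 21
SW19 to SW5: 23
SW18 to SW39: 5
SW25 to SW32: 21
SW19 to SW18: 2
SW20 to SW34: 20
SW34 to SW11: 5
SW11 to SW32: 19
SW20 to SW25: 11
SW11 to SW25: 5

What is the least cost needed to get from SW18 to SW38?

Shortest distances from SW18:
SW18: 0
SW19: 2  (via SW18)
SW32: 3  (via SW18)
SW39: 5  (via SW18)
SW20: 6  (via SW32)
SW15: 15  (via SW32)
SW25: 17  (via SW20)
SW34: 17  (via SW39)
SW5: 18  (via SW20)
SW11: 22  (via SW32)
SW38: 27  (via SW34)
Shortest route: SW18–SW39–SW34–SW38 = 27.

27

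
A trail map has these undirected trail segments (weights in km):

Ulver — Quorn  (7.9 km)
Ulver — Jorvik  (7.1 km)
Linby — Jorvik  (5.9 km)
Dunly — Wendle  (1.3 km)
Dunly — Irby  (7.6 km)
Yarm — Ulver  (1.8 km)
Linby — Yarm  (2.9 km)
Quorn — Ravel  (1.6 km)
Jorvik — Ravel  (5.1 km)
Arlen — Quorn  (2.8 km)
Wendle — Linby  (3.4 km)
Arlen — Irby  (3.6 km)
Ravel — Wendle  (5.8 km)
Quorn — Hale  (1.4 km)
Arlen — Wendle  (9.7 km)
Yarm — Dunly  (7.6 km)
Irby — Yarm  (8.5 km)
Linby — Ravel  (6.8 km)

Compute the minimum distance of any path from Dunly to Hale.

Settle nodes by increasing distance from Dunly:
Dunly: 0
Wendle: 1.3  (via Dunly)
Linby: 4.7  (via Wendle)
Ravel: 7.1  (via Wendle)
Yarm: 7.6  (via Dunly)
Irby: 7.6  (via Dunly)
Quorn: 8.7  (via Ravel)
Ulver: 9.4  (via Yarm)
Hale: 10.1  (via Quorn)
Shortest route: Dunly → Wendle → Ravel → Quorn → Hale = 10.1 km.

10.1 km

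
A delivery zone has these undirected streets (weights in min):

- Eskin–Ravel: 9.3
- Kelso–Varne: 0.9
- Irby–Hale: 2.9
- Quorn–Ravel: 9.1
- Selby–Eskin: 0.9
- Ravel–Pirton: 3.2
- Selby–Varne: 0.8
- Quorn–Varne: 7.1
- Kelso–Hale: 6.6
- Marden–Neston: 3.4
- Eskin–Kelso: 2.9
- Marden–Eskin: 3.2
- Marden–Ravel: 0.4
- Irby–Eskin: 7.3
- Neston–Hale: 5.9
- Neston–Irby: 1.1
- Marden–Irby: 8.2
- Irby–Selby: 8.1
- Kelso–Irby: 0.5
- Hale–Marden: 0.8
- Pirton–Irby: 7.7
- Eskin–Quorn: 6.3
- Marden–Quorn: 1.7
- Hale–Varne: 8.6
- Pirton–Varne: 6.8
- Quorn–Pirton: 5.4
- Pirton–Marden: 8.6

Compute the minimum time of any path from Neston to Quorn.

Running Dijkstra from Neston:
Neston: 0
Irby: 1.1  (via Neston)
Kelso: 1.6  (via Irby)
Varne: 2.5  (via Kelso)
Selby: 3.3  (via Varne)
Marden: 3.4  (via Neston)
Ravel: 3.8  (via Marden)
Hale: 4  (via Irby)
Eskin: 4.2  (via Selby)
Quorn: 5.1  (via Marden)
Shortest route: Neston → Marden → Quorn = 5.1 min.

5.1 min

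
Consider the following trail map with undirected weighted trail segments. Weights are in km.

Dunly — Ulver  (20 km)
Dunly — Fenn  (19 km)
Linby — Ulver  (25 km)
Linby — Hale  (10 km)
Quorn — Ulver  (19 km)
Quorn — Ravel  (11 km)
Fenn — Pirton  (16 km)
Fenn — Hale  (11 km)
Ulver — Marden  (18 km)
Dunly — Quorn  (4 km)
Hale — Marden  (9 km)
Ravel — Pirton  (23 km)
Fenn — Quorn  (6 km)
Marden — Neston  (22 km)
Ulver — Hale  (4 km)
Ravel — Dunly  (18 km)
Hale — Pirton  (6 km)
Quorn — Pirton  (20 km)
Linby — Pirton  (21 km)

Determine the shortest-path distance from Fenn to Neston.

Settle nodes by increasing distance from Fenn:
Fenn: 0
Quorn: 6  (via Fenn)
Dunly: 10  (via Quorn)
Hale: 11  (via Fenn)
Ulver: 15  (via Hale)
Pirton: 16  (via Fenn)
Ravel: 17  (via Quorn)
Marden: 20  (via Hale)
Linby: 21  (via Hale)
Neston: 42  (via Marden)
Shortest route: Fenn–Hale–Marden–Neston = 42 km.

42 km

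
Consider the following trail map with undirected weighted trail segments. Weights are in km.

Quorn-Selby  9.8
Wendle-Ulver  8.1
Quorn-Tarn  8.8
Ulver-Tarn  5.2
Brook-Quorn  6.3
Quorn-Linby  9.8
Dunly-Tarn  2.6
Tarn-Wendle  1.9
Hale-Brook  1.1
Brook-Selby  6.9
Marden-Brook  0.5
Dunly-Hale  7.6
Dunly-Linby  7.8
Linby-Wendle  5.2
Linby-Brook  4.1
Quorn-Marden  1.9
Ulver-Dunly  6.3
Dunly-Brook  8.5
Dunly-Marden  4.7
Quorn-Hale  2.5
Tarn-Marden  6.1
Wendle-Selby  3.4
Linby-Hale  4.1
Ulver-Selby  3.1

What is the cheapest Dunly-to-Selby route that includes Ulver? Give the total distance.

9.4 km

Shortest Dunly→Ulver: Dunly–Ulver = 6.3
Best Ulver to Selby: Ulver–Selby costing 3.1
Total via Ulver: 6.3 + 3.1 = 9.4 km.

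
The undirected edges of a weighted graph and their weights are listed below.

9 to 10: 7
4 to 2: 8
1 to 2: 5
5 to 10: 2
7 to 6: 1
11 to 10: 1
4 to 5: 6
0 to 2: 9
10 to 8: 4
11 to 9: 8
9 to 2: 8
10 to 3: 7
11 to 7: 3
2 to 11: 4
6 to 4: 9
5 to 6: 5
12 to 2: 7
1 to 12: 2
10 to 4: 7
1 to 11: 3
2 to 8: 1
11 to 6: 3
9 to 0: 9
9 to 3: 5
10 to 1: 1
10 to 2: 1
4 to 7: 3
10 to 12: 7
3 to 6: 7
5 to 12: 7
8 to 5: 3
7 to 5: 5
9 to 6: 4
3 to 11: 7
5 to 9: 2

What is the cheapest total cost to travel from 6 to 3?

Candidate routes:
6 → 3: 7 = 7
6 → 9 → 3: 4+5 = 9
Cheapest is 6 → 3 at 7.

7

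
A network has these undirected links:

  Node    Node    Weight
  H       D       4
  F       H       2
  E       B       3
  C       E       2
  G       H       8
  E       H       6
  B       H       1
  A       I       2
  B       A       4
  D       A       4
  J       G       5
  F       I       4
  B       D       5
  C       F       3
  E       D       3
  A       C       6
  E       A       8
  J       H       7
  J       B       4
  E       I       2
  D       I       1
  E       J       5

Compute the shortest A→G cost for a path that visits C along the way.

Shortest A→C: A → C = 6
Shortest C→G: C → E → J → G = 12
Total via C: 6 + 12 = 18.

18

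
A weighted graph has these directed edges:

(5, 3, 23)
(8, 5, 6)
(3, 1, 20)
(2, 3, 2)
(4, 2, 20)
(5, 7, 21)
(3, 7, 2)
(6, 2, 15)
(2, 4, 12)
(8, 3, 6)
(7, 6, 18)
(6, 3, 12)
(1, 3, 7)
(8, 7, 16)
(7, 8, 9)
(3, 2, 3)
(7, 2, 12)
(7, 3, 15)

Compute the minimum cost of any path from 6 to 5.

Shortest distances from 6:
6: 0
3: 12  (via 6)
7: 14  (via 3)
2: 15  (via 6)
8: 23  (via 7)
4: 27  (via 2)
5: 29  (via 8)
Shortest route: 6–3–7–8–5 = 29.

29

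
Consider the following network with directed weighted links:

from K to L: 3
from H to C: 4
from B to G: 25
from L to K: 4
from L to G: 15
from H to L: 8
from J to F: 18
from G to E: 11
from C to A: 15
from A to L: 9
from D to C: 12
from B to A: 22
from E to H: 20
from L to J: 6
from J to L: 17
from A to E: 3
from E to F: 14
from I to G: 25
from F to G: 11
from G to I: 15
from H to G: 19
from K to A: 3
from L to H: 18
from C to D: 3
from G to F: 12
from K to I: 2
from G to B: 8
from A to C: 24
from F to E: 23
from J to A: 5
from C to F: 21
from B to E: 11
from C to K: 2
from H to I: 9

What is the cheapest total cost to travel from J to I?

20

Shortest distances from J:
J: 0
A: 5  (via J)
E: 8  (via A)
L: 14  (via A)
F: 18  (via J)
K: 18  (via L)
I: 20  (via K)
Shortest route: J–A–L–K–I = 20.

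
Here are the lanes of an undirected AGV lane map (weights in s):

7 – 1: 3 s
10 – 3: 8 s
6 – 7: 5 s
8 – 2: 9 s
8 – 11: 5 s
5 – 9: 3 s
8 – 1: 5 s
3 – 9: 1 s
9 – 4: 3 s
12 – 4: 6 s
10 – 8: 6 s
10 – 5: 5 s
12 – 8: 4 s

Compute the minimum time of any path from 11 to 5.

Shortest distances from 11:
11: 0
8: 5  (via 11)
12: 9  (via 8)
1: 10  (via 8)
10: 11  (via 8)
7: 13  (via 1)
2: 14  (via 8)
4: 15  (via 12)
5: 16  (via 10)
Shortest route: 11 → 8 → 10 → 5 = 16 s.

16 s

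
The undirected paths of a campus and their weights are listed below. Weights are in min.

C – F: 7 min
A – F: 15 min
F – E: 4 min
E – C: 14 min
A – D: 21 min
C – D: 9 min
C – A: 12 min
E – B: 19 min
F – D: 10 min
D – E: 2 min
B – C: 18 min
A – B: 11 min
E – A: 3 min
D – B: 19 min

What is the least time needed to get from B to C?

18 min

Candidate routes:
B - C: 18 = 18
B - A - C: 11+12 = 23
The minimum is 18 min via B - C.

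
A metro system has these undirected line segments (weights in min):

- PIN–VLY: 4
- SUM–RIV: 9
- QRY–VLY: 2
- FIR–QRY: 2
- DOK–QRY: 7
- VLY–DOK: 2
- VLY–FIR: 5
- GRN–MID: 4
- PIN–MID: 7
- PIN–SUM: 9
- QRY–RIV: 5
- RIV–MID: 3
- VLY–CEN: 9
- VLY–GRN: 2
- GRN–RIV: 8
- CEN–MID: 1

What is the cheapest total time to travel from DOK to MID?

Compare a few routes:
DOK → VLY → PIN → MID: 2+4+7 = 13
DOK → VLY → CEN → MID: 2+9+1 = 12
DOK → VLY → GRN → MID: 2+2+4 = 8
DOK → VLY → QRY → RIV → MID: 2+2+5+3 = 12
Cheapest is DOK → VLY → GRN → MID at 8 min.

8 min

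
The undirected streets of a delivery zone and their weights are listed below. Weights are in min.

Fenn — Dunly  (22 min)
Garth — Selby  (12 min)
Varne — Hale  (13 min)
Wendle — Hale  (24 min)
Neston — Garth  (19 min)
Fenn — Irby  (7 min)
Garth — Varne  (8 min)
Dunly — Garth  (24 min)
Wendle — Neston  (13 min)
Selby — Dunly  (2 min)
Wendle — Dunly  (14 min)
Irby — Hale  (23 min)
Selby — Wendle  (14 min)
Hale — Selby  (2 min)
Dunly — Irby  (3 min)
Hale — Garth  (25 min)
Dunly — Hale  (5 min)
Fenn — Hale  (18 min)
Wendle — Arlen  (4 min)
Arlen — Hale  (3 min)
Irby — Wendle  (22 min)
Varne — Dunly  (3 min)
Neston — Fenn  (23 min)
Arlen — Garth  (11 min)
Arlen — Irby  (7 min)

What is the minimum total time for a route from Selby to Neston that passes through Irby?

Best Selby to Irby: Selby–Dunly–Irby costing 5
Shortest Irby→Neston: Irby–Arlen–Wendle–Neston = 24
Total via Irby: 5 + 24 = 29 min.

29 min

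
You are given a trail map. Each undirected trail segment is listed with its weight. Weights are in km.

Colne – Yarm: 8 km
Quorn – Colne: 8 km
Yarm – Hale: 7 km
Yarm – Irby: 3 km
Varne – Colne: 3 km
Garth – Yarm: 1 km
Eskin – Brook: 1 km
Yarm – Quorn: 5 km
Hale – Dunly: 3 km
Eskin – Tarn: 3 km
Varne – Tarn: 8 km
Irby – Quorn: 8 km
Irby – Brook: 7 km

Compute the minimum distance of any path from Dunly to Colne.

Shortest distances from Dunly:
Dunly: 0
Hale: 3  (via Dunly)
Yarm: 10  (via Hale)
Garth: 11  (via Yarm)
Irby: 13  (via Yarm)
Quorn: 15  (via Yarm)
Colne: 18  (via Yarm)
Shortest route: Dunly–Hale–Yarm–Colne = 18 km.

18 km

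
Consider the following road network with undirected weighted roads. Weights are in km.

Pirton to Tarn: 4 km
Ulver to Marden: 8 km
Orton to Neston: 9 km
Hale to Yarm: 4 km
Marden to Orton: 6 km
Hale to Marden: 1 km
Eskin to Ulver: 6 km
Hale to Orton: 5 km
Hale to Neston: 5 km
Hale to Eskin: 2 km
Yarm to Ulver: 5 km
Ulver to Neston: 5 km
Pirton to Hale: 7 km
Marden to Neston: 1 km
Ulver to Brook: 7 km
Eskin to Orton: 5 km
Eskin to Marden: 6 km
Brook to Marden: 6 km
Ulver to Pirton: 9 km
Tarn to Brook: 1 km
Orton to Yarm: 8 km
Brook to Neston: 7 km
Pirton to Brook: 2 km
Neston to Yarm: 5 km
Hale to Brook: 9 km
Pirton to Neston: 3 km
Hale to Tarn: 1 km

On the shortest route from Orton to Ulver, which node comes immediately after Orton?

Candidate routes:
Orton - Hale - Marden - Neston - Ulver: 5+1+1+5 = 12
Orton - Eskin - Ulver: 5+6 = 11
The minimum is 11 km via Orton - Eskin - Ulver.
So from Orton the first move is to Eskin.

Eskin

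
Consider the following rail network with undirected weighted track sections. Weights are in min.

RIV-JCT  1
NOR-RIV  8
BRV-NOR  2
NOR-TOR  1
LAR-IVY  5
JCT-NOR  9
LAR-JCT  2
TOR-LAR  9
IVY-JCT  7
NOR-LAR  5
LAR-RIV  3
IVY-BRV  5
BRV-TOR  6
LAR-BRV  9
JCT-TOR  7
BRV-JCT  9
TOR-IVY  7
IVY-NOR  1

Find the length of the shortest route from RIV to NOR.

8 min

Settle nodes by increasing distance from RIV:
RIV: 0
JCT: 1  (via RIV)
LAR: 3  (via RIV)
TOR: 8  (via JCT)
NOR: 8  (via RIV)
Shortest route: RIV → NOR = 8 min.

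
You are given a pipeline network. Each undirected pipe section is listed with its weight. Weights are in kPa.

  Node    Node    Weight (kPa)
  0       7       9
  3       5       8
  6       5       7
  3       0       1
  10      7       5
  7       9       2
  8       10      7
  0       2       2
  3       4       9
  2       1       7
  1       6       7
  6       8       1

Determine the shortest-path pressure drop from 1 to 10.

15 kPa

Settle nodes by increasing distance from 1:
1: 0
2: 7  (via 1)
6: 7  (via 1)
8: 8  (via 6)
0: 9  (via 2)
3: 10  (via 0)
5: 14  (via 6)
10: 15  (via 8)
Shortest route: 1–6–8–10 = 15 kPa.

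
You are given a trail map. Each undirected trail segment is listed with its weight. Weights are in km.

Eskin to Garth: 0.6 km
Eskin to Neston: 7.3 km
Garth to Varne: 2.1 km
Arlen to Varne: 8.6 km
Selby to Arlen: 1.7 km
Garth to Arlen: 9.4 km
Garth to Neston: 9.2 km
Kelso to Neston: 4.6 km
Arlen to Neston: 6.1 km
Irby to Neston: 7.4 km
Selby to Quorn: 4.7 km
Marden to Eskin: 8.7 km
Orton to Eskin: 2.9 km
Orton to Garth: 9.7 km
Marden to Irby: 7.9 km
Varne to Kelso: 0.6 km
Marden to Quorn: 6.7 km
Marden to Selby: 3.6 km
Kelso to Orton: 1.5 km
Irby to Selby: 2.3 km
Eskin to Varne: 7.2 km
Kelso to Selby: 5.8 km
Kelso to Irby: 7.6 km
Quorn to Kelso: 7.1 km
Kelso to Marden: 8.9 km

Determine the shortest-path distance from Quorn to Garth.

Settle nodes by increasing distance from Quorn:
Quorn: 0
Selby: 4.7  (via Quorn)
Arlen: 6.4  (via Selby)
Marden: 6.7  (via Quorn)
Irby: 7  (via Selby)
Kelso: 7.1  (via Quorn)
Varne: 7.7  (via Kelso)
Orton: 8.6  (via Kelso)
Garth: 9.8  (via Varne)
Shortest route: Quorn–Kelso–Varne–Garth = 9.8 km.

9.8 km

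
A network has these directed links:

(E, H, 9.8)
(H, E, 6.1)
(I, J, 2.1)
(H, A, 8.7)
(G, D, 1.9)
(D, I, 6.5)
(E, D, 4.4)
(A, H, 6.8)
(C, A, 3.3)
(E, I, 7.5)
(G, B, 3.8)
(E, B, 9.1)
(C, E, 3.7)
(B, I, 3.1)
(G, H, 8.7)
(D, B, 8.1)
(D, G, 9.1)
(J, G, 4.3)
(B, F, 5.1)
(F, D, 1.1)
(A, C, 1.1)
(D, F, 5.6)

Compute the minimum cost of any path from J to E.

Running Dijkstra from J:
J: 0
G: 4.3  (via J)
D: 6.2  (via G)
B: 8.1  (via G)
I: 11.2  (via B)
F: 11.8  (via D)
H: 13  (via G)
E: 19.1  (via H)
Shortest route: J–G–H–E = 19.1.

19.1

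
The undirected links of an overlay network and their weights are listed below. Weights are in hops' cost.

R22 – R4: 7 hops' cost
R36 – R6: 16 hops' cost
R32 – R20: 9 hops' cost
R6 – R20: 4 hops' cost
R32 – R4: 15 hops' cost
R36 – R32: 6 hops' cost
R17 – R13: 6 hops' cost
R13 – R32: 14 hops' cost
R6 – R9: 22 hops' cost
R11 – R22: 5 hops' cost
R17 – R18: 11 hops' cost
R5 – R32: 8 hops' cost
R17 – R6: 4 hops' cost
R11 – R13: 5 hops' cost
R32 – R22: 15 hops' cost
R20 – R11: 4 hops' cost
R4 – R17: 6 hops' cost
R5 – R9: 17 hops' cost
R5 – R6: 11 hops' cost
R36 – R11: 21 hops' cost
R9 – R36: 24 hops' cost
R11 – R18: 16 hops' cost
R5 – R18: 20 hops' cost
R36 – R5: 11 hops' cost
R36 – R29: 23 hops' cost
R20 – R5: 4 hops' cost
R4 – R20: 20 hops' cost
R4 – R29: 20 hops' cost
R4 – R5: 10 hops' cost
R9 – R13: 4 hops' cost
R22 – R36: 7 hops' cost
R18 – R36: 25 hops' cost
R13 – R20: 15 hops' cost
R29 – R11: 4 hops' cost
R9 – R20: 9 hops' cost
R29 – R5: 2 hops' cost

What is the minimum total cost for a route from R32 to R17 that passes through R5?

20 hops' cost

Best R32 to R5: R32–R5 costing 8
Shortest R5→R17: R5–R20–R6–R17 = 12
Total via R5: 8 + 12 = 20 hops' cost.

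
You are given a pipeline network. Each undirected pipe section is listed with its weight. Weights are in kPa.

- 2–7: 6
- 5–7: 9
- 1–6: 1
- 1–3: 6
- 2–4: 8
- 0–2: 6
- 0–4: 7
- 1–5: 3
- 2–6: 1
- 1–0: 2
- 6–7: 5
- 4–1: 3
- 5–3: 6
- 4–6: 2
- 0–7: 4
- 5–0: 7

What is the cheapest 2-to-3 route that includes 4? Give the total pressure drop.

Shortest 2→4: 2–6–4 = 3
Shortest 4→3: 4–1–3 = 9
Total via 4: 3 + 9 = 12 kPa.

12 kPa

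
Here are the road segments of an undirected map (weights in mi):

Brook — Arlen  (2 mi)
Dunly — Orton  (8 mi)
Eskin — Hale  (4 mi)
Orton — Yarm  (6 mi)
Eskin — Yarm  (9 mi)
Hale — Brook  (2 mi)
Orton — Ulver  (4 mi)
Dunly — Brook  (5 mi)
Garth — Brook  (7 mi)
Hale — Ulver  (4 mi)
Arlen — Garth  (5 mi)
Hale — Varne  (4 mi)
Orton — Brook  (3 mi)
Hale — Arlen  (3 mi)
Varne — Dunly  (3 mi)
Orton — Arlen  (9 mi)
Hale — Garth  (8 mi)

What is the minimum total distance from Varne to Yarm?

15 mi

Running Dijkstra from Varne:
Varne: 0
Dunly: 3  (via Varne)
Hale: 4  (via Varne)
Brook: 6  (via Hale)
Arlen: 7  (via Hale)
Ulver: 8  (via Hale)
Eskin: 8  (via Hale)
Orton: 9  (via Brook)
Garth: 12  (via Hale)
Yarm: 15  (via Orton)
Shortest route: Varne → Hale → Brook → Orton → Yarm = 15 mi.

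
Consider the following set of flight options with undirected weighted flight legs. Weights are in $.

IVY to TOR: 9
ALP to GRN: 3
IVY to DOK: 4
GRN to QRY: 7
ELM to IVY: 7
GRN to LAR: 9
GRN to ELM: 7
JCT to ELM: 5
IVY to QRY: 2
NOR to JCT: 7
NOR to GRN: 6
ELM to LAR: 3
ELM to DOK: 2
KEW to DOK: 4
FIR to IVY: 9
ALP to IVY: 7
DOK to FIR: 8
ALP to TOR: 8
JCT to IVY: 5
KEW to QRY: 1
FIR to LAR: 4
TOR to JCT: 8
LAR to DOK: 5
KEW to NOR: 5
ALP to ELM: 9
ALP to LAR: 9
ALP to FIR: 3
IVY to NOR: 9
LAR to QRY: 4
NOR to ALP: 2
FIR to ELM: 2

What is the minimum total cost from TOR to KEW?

Candidate routes:
TOR - ALP - NOR - KEW: 8+2+5 = 15
TOR - JCT - IVY - QRY - KEW: 8+5+2+1 = 16
TOR - IVY - QRY - KEW: 9+2+1 = 12
Cheapest is TOR - IVY - QRY - KEW at $12.

$12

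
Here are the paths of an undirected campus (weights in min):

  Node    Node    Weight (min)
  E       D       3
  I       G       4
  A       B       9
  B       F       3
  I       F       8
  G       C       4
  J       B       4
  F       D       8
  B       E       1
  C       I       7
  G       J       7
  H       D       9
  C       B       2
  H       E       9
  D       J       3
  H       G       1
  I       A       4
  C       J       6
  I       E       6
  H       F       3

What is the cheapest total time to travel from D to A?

13 min

Shortest distances from D:
D: 0
E: 3  (via D)
J: 3  (via D)
B: 4  (via E)
C: 6  (via B)
F: 7  (via B)
H: 9  (via D)
I: 9  (via E)
G: 10  (via J)
A: 13  (via B)
Shortest route: D → E → B → A = 13 min.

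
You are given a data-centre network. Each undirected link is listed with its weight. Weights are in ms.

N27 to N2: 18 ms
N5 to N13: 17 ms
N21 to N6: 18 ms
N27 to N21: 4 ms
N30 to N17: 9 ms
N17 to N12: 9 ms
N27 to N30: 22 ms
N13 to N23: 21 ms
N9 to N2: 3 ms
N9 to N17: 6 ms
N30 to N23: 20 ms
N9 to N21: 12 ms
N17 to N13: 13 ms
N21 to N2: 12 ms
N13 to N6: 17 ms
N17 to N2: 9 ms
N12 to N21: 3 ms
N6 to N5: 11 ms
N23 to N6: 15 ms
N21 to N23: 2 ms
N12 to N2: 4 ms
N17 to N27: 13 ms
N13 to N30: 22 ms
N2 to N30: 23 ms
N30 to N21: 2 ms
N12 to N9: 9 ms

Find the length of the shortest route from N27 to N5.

32 ms

Compare a few routes:
N27 - N17 - N13 - N5: 13+13+17 = 43
N27 - N21 - N23 - N6 - N5: 4+2+15+11 = 32
N27 - N21 - N6 - N5: 4+18+11 = 33
N27 - N21 - N23 - N13 - N5: 4+2+21+17 = 44
Cheapest is N27 - N21 - N23 - N6 - N5 at 32 ms.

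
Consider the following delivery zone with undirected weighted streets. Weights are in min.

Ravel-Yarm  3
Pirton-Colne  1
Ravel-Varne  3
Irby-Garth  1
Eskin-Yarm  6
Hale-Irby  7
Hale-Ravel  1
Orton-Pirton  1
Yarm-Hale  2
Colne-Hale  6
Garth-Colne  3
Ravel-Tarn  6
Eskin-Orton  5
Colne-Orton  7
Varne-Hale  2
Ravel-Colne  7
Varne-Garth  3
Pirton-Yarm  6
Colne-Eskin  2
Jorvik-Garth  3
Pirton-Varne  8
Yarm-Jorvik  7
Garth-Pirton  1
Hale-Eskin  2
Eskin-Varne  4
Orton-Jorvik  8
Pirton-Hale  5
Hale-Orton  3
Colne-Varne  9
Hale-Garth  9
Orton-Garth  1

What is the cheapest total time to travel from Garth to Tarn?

Settle nodes by increasing distance from Garth:
Garth: 0
Pirton: 1  (via Garth)
Orton: 1  (via Garth)
Irby: 1  (via Garth)
Colne: 2  (via Pirton)
Jorvik: 3  (via Garth)
Varne: 3  (via Garth)
Eskin: 4  (via Colne)
Hale: 4  (via Orton)
Ravel: 5  (via Hale)
Yarm: 6  (via Hale)
Tarn: 11  (via Ravel)
Shortest route: Garth–Orton–Hale–Ravel–Tarn = 11 min.

11 min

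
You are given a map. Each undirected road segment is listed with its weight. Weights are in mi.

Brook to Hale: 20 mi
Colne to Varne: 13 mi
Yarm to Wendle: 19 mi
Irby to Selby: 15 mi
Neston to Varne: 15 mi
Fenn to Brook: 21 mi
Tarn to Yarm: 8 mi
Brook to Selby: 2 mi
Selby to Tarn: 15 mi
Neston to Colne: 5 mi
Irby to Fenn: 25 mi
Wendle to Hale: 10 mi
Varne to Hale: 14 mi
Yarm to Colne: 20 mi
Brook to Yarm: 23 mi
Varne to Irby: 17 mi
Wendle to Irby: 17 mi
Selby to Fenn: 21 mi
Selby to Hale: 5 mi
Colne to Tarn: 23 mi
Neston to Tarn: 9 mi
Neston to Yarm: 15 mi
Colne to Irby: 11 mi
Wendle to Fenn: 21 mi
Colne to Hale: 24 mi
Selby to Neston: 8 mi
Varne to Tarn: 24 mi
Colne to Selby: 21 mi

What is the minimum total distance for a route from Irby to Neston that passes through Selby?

23 mi

Shortest Irby→Selby: Irby → Selby = 15
Shortest Selby→Neston: Selby → Neston = 8
Total via Selby: 15 + 8 = 23 mi.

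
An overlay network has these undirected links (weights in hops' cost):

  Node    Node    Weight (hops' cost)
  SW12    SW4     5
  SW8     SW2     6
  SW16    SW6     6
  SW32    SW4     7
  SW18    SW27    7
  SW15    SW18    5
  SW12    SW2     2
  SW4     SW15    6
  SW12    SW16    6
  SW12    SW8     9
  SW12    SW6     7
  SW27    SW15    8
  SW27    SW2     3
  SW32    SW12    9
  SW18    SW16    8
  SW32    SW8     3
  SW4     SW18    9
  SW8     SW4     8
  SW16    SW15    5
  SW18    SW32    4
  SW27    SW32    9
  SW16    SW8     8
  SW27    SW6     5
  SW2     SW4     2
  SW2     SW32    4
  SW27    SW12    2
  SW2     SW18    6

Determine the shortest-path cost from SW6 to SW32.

12 hops' cost

Shortest distances from SW6:
SW6: 0
SW27: 5  (via SW6)
SW16: 6  (via SW6)
SW12: 7  (via SW6)
SW2: 8  (via SW27)
SW4: 10  (via SW2)
SW15: 11  (via SW16)
SW32: 12  (via SW2)
Shortest route: SW6–SW27–SW2–SW32 = 12 hops' cost.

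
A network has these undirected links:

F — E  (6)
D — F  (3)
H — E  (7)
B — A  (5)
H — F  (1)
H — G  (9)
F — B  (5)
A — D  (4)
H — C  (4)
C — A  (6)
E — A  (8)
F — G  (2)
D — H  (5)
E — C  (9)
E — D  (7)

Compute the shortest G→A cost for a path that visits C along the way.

Shortest G→C: G–F–H–C = 7
Best C to A: C–A costing 6
Total via C: 7 + 6 = 13.

13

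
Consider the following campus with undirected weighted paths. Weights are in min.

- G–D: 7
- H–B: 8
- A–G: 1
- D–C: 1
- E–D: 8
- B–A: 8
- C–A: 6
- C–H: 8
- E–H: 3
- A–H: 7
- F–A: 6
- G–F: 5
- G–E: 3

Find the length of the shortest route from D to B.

Candidate routes:
D - E - H - B: 8+3+8 = 19
D - G - A - B: 7+1+8 = 16
D - C - H - B: 1+8+8 = 17
D - C - A - B: 1+6+8 = 15
Cheapest is D - C - A - B at 15 min.

15 min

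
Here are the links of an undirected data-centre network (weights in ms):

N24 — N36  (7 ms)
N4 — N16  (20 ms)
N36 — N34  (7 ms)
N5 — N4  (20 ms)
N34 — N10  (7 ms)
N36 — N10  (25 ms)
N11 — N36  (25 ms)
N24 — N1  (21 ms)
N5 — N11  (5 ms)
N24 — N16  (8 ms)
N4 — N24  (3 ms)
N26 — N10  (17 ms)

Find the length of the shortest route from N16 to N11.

36 ms

Candidate routes:
N16 - N24 - N4 - N5 - N11: 8+3+20+5 = 36
N16 - N4 - N5 - N11: 20+20+5 = 45
N16 - N24 - N36 - N11: 8+7+25 = 40
Cheapest is N16 - N24 - N4 - N5 - N11 at 36 ms.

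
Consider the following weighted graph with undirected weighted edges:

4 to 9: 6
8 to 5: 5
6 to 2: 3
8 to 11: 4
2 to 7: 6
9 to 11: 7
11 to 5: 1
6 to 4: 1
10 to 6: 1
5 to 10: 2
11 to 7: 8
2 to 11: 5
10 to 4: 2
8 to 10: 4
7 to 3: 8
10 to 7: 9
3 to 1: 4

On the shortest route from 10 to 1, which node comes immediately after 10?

7

Enumerating some paths:
10–5–11–7–3–1: 2+1+8+8+4 = 23
10–7–3–1: 9+8+4 = 21
10–6–2–7–3–1: 1+3+6+8+4 = 22
The minimum is 21 via 10–7–3–1.
So from 10 the first move is to 7.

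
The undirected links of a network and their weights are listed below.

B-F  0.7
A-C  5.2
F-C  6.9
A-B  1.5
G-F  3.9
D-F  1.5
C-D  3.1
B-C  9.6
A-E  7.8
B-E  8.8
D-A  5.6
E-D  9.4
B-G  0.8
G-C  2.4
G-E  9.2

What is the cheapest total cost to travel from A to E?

7.8

Compare a few routes:
A–B–E: 1.5+8.8 = 10.3
A–E: 7.8 = 7.8
The minimum is 7.8 via A–E.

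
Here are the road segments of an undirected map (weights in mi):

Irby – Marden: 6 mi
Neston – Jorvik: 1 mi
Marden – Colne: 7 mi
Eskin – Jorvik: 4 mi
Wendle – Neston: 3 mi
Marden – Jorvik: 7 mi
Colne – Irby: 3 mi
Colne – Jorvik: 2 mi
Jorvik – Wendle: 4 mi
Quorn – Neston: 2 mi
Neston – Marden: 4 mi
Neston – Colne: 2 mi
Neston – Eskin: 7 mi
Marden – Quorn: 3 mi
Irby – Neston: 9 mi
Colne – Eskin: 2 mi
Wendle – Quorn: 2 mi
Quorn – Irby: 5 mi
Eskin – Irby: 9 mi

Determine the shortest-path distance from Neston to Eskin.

4 mi

Compare a few routes:
Neston → Colne → Eskin: 2+2 = 4
Neston → Jorvik → Colne → Eskin: 1+2+2 = 5
Cheapest is Neston → Colne → Eskin at 4 mi.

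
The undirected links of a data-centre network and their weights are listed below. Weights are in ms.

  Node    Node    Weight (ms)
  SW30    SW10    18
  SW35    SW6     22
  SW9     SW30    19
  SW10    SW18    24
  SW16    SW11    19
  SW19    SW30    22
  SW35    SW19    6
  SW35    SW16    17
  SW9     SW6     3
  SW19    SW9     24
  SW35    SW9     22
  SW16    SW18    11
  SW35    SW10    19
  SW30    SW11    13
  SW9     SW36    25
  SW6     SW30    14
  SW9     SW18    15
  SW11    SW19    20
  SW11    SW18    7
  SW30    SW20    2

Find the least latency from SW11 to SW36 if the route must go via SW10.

91 ms

Shortest SW11→SW10: SW11 → SW18 → SW10 = 31
Shortest SW10→SW36: SW10 → SW30 → SW6 → SW9 → SW36 = 60
Total via SW10: 31 + 60 = 91 ms.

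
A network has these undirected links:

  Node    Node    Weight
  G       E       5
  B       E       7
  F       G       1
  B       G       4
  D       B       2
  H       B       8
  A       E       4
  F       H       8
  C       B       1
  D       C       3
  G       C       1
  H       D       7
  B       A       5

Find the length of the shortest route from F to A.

Candidate routes:
F → G → E → A: 1+5+4 = 10
F → G → C → B → A: 1+1+1+5 = 8
F → G → C → D → B → A: 1+1+3+2+5 = 12
F → G → B → A: 1+4+5 = 10
The minimum is 8 via F → G → C → B → A.

8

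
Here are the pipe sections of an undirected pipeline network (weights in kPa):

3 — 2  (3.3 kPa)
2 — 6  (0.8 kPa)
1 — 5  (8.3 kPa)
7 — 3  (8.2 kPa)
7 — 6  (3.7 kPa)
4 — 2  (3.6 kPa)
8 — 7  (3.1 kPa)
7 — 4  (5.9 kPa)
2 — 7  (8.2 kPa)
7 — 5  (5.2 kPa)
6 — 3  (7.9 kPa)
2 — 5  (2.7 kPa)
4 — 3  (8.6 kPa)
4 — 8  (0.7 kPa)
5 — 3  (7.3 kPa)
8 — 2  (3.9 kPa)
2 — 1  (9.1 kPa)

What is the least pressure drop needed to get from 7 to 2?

Shortest distances from 7:
7: 0
8: 3.1  (via 7)
6: 3.7  (via 7)
4: 3.8  (via 8)
2: 4.5  (via 6)
Shortest route: 7–6–2 = 4.5 kPa.

4.5 kPa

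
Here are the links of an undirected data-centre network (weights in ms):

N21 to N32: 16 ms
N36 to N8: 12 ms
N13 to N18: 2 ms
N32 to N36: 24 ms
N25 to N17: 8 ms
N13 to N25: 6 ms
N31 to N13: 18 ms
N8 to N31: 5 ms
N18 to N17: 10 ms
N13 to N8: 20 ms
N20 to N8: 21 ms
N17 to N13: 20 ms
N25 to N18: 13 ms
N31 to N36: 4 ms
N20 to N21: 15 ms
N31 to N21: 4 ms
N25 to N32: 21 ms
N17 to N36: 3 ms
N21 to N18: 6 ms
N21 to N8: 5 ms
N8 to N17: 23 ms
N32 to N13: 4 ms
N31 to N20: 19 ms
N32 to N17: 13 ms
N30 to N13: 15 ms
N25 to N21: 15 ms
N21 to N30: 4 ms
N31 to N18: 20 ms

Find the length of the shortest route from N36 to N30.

Enumerating some paths:
N36–N17–N18–N21–N30: 3+10+6+4 = 23
N36–N8–N21–N30: 12+5+4 = 21
N36–N31–N8–N21–N30: 4+5+5+4 = 18
N36–N31–N21–N30: 4+4+4 = 12
Cheapest is N36–N31–N21–N30 at 12 ms.

12 ms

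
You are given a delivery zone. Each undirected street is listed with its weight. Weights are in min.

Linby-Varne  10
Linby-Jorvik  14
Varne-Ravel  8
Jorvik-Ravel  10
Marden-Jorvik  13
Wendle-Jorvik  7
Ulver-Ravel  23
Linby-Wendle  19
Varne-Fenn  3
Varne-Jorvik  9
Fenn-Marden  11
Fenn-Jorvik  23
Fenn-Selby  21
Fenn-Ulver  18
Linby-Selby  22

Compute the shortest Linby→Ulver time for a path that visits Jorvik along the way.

44 min

Best Linby to Jorvik: Linby–Jorvik costing 14
Shortest Jorvik→Ulver: Jorvik–Varne–Fenn–Ulver = 30
Total via Jorvik: 14 + 30 = 44 min.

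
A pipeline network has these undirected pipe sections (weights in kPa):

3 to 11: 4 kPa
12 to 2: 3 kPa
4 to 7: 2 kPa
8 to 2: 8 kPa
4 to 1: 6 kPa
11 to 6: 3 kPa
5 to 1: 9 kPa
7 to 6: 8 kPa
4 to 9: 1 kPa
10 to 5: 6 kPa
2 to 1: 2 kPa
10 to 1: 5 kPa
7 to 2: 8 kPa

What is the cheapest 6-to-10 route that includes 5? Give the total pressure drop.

Best 6 to 5: 6 → 7 → 4 → 1 → 5 costing 25
Shortest 5→10: 5 → 10 = 6
Total via 5: 25 + 6 = 31 kPa.

31 kPa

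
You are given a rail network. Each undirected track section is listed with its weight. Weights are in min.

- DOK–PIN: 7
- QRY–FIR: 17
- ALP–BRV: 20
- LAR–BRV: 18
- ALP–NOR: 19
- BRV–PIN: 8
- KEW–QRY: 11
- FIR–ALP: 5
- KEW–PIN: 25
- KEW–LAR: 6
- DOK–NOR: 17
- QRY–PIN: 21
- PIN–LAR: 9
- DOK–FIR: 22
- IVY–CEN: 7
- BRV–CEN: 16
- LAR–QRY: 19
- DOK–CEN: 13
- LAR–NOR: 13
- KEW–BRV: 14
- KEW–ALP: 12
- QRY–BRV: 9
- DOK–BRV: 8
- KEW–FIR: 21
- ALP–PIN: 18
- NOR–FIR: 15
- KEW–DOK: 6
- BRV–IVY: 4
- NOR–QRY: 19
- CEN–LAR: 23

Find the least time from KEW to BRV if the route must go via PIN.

Best KEW to PIN: KEW–DOK–PIN costing 13
Shortest PIN→BRV: PIN–BRV = 8
Total via PIN: 13 + 8 = 21 min.

21 min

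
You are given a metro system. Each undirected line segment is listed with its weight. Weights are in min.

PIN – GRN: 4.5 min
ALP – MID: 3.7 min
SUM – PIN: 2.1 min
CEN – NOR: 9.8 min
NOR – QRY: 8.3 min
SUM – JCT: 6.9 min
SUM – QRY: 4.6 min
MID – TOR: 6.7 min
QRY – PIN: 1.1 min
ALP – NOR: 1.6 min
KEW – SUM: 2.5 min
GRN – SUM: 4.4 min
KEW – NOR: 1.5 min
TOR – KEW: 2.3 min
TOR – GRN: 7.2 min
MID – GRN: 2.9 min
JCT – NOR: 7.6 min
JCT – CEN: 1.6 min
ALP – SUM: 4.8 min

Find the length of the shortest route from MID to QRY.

8.5 min

Settle nodes by increasing distance from MID:
MID: 0
GRN: 2.9  (via MID)
ALP: 3.7  (via MID)
NOR: 5.3  (via ALP)
TOR: 6.7  (via MID)
KEW: 6.8  (via NOR)
SUM: 7.3  (via GRN)
PIN: 7.4  (via GRN)
QRY: 8.5  (via PIN)
Shortest route: MID–GRN–PIN–QRY = 8.5 min.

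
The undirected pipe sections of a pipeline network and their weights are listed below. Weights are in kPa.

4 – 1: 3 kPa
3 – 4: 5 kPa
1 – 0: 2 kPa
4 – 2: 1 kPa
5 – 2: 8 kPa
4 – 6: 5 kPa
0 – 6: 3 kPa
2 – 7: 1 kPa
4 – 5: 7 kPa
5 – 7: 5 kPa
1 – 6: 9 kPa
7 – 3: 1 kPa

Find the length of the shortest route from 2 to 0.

Shortest distances from 2:
2: 0
4: 1  (via 2)
7: 1  (via 2)
3: 2  (via 7)
1: 4  (via 4)
0: 6  (via 1)
Shortest route: 2 → 4 → 1 → 0 = 6 kPa.

6 kPa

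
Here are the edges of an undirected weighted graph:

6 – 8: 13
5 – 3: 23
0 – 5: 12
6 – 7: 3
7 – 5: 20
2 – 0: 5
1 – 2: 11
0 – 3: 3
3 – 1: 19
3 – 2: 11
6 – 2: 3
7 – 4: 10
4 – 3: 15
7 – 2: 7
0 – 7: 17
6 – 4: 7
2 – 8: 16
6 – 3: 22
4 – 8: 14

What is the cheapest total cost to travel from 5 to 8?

33

Running Dijkstra from 5:
5: 0
0: 12  (via 5)
3: 15  (via 0)
2: 17  (via 0)
6: 20  (via 2)
7: 20  (via 5)
4: 27  (via 6)
1: 28  (via 2)
8: 33  (via 2)
Shortest route: 5–0–2–8 = 33.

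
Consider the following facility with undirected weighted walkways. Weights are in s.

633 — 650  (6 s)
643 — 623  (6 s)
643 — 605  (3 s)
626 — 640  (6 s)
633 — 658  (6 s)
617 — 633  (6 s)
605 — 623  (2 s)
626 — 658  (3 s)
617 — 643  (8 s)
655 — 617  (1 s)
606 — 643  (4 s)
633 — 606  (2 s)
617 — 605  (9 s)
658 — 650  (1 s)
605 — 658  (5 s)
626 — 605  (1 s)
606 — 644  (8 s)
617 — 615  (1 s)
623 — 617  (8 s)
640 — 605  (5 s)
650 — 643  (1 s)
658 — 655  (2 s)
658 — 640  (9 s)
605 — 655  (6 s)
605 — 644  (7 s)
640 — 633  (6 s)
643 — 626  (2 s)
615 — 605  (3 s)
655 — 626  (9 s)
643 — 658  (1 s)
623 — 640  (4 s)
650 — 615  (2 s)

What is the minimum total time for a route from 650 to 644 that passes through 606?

Shortest 650→606: 650–643–606 = 5
Shortest 606→644: 606–644 = 8
Total via 606: 5 + 8 = 13 s.

13 s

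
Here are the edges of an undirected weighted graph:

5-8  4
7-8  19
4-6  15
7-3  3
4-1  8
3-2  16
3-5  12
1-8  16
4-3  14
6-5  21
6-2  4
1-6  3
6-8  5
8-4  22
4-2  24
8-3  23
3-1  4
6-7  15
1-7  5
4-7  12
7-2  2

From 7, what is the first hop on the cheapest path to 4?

Compare a few routes:
7–3–1–4: 3+4+8 = 15
7–4: 12 = 12
7–1–4: 5+8 = 13
Cheapest is 7–4 at 12.
So from 7 the first move is to 4.

4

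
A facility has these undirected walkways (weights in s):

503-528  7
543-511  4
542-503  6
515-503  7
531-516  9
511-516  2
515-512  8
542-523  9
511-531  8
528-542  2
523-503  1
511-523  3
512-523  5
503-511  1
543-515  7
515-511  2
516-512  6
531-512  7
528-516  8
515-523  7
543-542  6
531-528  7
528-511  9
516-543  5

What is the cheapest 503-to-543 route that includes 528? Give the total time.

Shortest 503→528: 503–528 = 7
Best 528 to 543: 528–542–543 costing 8
Total via 528: 7 + 8 = 15 s.

15 s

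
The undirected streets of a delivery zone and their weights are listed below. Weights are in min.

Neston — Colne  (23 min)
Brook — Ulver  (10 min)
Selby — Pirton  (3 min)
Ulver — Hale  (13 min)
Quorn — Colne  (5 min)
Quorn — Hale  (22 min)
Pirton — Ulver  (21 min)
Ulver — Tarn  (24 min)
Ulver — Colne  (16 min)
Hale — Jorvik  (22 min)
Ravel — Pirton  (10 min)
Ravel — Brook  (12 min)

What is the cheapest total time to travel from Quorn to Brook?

Candidate routes:
Quorn → Colne → Ulver → Brook: 5+16+10 = 31
Quorn → Hale → Ulver → Brook: 22+13+10 = 45
Cheapest is Quorn → Colne → Ulver → Brook at 31 min.

31 min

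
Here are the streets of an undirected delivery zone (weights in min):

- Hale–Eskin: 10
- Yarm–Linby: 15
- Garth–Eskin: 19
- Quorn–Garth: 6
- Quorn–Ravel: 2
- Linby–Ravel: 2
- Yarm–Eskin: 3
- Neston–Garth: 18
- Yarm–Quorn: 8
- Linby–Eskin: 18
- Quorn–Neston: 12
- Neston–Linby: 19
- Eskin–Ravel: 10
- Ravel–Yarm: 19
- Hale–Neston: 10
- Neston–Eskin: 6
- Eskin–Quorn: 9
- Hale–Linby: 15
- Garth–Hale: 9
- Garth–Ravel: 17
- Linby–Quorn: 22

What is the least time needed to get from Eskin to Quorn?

9 min

Settle nodes by increasing distance from Eskin:
Eskin: 0
Yarm: 3  (via Eskin)
Neston: 6  (via Eskin)
Quorn: 9  (via Eskin)
Shortest route: Eskin–Quorn = 9 min.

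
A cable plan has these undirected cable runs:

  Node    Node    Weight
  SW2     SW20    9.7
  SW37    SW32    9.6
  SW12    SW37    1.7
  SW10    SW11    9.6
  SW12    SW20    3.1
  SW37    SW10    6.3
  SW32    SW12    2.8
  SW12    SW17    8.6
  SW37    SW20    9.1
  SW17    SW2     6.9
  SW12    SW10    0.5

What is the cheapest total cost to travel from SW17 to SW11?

18.7

Settle nodes by increasing distance from SW17:
SW17: 0
SW2: 6.9  (via SW17)
SW12: 8.6  (via SW17)
SW10: 9.1  (via SW12)
SW37: 10.3  (via SW12)
SW32: 11.4  (via SW12)
SW20: 11.7  (via SW12)
SW11: 18.7  (via SW10)
Shortest route: SW17–SW12–SW10–SW11 = 18.7.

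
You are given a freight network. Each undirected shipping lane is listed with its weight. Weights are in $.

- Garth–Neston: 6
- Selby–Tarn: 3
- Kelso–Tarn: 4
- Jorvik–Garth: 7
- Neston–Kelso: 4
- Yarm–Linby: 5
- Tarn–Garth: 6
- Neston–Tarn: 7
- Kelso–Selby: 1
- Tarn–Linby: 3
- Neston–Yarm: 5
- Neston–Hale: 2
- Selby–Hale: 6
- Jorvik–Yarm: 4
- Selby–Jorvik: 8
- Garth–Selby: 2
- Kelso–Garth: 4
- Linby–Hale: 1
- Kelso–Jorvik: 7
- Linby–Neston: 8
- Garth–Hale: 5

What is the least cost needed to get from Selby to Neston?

$5

Candidate routes:
Selby - Garth - Neston: 2+6 = 8
Selby - Kelso - Neston: 1+4 = 5
Selby - Hale - Neston: 6+2 = 8
Cheapest is Selby - Kelso - Neston at $5.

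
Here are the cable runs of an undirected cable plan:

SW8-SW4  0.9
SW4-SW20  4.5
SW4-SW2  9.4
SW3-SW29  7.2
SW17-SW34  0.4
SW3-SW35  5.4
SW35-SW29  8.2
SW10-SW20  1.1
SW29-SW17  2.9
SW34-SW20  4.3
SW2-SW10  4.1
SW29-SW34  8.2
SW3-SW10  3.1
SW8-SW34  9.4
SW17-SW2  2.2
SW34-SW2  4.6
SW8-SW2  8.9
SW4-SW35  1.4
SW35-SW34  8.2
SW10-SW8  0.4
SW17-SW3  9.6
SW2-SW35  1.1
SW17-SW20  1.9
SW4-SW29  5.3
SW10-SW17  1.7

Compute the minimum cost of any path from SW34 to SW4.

3.4

Candidate routes:
SW34 → SW17 → SW10 → SW8 → SW4: 0.4+1.7+0.4+0.9 = 3.4
SW34 → SW17 → SW20 → SW10 → SW8 → SW4: 0.4+1.9+1.1+0.4+0.9 = 4.7
Cheapest is SW34 → SW17 → SW10 → SW8 → SW4 at 3.4.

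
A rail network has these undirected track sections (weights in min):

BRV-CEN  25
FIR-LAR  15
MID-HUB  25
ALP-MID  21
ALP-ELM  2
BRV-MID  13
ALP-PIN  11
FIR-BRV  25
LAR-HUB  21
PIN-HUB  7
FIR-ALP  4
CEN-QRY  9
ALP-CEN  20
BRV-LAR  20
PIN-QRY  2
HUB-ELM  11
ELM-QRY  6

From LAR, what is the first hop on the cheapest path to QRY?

FIR

Enumerating some paths:
LAR–FIR–ALP–ELM–QRY: 15+4+2+6 = 27
LAR–HUB–PIN–QRY: 21+7+2 = 30
LAR–FIR–ALP–PIN–QRY: 15+4+11+2 = 32
LAR–HUB–ELM–QRY: 21+11+6 = 38
Cheapest is LAR–FIR–ALP–ELM–QRY at 27 min.
So from LAR the first move is to FIR.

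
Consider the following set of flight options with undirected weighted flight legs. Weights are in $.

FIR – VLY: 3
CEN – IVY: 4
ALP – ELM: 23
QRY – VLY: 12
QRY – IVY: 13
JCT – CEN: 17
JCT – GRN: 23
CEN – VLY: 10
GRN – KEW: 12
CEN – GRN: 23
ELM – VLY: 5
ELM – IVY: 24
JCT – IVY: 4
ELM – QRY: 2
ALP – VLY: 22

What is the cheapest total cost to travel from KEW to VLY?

$45

Candidate routes:
KEW–GRN–CEN–IVY–QRY–ELM–VLY: 12+23+4+13+2+5 = 59
KEW–GRN–JCT–IVY–CEN–VLY: 12+23+4+4+10 = 53
KEW–GRN–CEN–VLY: 12+23+10 = 45
KEW–GRN–JCT–IVY–QRY–ELM–VLY: 12+23+4+13+2+5 = 59
Cheapest is KEW–GRN–CEN–VLY at $45.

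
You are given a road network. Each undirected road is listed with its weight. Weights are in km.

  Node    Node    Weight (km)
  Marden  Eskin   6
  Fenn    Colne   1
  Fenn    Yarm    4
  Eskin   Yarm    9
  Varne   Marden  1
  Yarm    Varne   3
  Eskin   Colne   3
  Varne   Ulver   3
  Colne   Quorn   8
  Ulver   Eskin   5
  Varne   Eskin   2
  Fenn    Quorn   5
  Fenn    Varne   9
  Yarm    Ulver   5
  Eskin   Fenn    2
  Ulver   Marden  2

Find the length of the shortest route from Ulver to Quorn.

12 km

Settle nodes by increasing distance from Ulver:
Ulver: 0
Marden: 2  (via Ulver)
Varne: 3  (via Ulver)
Eskin: 5  (via Ulver)
Yarm: 5  (via Ulver)
Fenn: 7  (via Eskin)
Colne: 8  (via Eskin)
Quorn: 12  (via Fenn)
Shortest route: Ulver → Eskin → Fenn → Quorn = 12 km.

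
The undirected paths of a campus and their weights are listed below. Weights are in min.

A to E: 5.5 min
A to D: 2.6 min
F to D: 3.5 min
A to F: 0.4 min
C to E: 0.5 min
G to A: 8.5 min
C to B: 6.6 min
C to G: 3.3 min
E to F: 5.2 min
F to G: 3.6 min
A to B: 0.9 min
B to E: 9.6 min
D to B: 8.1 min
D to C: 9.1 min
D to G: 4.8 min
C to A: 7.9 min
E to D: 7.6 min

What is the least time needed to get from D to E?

Enumerating some paths:
D → E: 7.6 = 7.6
D → A → F → E: 2.6+0.4+5.2 = 8.2
D → A → E: 2.6+5.5 = 8.1
Cheapest is D → E at 7.6 min.

7.6 min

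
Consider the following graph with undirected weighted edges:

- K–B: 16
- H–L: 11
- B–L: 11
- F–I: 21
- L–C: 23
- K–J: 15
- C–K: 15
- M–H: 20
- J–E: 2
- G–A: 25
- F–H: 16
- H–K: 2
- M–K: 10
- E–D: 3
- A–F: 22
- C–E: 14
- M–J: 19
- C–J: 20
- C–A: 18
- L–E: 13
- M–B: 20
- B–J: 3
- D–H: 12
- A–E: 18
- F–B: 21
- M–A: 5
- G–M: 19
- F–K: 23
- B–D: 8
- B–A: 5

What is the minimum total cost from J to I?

45

Candidate routes:
J–E–D–H–F–I: 2+3+12+16+21 = 54
J–B–F–I: 3+21+21 = 45
J–B–A–F–I: 3+5+22+21 = 51
The minimum is 45 via J–B–F–I.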